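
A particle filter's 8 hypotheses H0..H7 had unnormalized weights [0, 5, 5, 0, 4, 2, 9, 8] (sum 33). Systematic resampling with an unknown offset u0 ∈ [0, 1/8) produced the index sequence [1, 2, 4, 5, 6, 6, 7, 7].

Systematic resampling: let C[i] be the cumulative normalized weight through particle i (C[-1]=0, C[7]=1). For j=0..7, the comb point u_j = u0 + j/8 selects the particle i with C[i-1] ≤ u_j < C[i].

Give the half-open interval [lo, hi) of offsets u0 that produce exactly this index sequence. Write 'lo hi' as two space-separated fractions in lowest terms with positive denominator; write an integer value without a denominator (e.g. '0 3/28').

C = [0, 5/33, 10/33, 10/33, 14/33, 16/33, 25/33, 1]
j=0 picked index 1: u0 ∈ [0, 5/33)
j=1 picked index 2: u0 ∈ [7/264, 47/264)
j=2 picked index 4: u0 ∈ [7/132, 23/132)
j=3 picked index 5: u0 ∈ [13/264, 29/264)
j=4 picked index 6: u0 ∈ [-1/66, 17/66)
j=5 picked index 6: u0 ∈ [-37/264, 35/264)
j=6 picked index 7: u0 ∈ [1/132, 1/4)
j=7 picked index 7: u0 ∈ [-31/264, 1/8)
intersection: [7/132, 29/264)

7/132 29/264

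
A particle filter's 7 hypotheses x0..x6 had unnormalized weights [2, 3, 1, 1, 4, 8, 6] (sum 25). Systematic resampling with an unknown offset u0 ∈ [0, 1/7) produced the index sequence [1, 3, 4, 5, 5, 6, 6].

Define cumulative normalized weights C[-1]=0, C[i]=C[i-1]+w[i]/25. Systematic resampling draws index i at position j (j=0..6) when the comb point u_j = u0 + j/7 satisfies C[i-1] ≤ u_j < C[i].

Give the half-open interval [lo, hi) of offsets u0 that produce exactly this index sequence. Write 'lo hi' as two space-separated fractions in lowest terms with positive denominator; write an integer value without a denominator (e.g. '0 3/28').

17/175 24/175

C = [2/25, 1/5, 6/25, 7/25, 11/25, 19/25, 1]
j=0 picked index 1: u0 ∈ [2/25, 1/5)
j=1 picked index 3: u0 ∈ [17/175, 24/175)
j=2 picked index 4: u0 ∈ [-1/175, 27/175)
j=3 picked index 5: u0 ∈ [2/175, 58/175)
j=4 picked index 5: u0 ∈ [-23/175, 33/175)
j=5 picked index 6: u0 ∈ [8/175, 2/7)
j=6 picked index 6: u0 ∈ [-17/175, 1/7)
intersection: [17/175, 24/175)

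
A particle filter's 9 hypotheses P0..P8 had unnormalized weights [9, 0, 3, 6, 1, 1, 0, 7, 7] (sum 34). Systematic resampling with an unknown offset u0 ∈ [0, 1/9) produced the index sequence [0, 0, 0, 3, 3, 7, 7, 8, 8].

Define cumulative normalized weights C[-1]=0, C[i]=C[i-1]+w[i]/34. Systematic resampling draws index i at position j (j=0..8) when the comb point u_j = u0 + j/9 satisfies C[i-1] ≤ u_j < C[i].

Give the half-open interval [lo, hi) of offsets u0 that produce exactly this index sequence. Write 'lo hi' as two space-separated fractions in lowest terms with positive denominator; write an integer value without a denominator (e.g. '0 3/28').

5/153 13/306

C = [9/34, 9/34, 6/17, 9/17, 19/34, 10/17, 10/17, 27/34, 1]
j=0 picked index 0: u0 ∈ [0, 9/34)
j=1 picked index 0: u0 ∈ [-1/9, 47/306)
j=2 picked index 0: u0 ∈ [-2/9, 13/306)
j=3 picked index 3: u0 ∈ [1/51, 10/51)
j=4 picked index 3: u0 ∈ [-14/153, 13/153)
j=5 picked index 7: u0 ∈ [5/153, 73/306)
j=6 picked index 7: u0 ∈ [-4/51, 13/102)
j=7 picked index 8: u0 ∈ [5/306, 2/9)
j=8 picked index 8: u0 ∈ [-29/306, 1/9)
intersection: [5/153, 13/306)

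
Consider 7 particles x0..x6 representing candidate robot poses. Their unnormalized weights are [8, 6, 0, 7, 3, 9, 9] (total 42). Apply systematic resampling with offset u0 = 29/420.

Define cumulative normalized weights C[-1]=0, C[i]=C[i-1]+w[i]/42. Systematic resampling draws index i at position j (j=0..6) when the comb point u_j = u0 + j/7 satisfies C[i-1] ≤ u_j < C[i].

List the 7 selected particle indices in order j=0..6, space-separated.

0 1 3 3 5 5 6

C = [4/21, 1/3, 1/3, 1/2, 4/7, 11/14, 1]
j=0: u_0=29/420 ∈ [0, 4/21) → index 0
j=1: u_1=89/420 ∈ [4/21, 1/3) → index 1
j=2: u_2=149/420 ∈ [1/3, 1/2) → index 3
j=3: u_3=209/420 ∈ [1/3, 1/2) → index 3
j=4: u_4=269/420 ∈ [4/7, 11/14) → index 5
j=5: u_5=47/60 ∈ [4/7, 11/14) → index 5
j=6: u_6=389/420 ∈ [11/14, 1) → index 6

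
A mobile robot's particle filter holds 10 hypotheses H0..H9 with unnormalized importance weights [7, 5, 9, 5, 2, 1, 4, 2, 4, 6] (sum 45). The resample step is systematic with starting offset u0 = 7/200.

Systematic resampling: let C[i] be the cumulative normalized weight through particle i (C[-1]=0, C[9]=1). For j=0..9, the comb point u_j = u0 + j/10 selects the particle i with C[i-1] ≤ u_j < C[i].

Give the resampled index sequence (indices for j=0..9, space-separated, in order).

0 0 1 2 2 3 5 7 8 9

C = [7/45, 4/15, 7/15, 26/45, 28/45, 29/45, 11/15, 7/9, 13/15, 1]
j=0: u_0=7/200 ∈ [0, 7/45) → index 0
j=1: u_1=27/200 ∈ [0, 7/45) → index 0
j=2: u_2=47/200 ∈ [7/45, 4/15) → index 1
j=3: u_3=67/200 ∈ [4/15, 7/15) → index 2
j=4: u_4=87/200 ∈ [4/15, 7/15) → index 2
j=5: u_5=107/200 ∈ [7/15, 26/45) → index 3
j=6: u_6=127/200 ∈ [28/45, 29/45) → index 5
j=7: u_7=147/200 ∈ [11/15, 7/9) → index 7
j=8: u_8=167/200 ∈ [7/9, 13/15) → index 8
j=9: u_9=187/200 ∈ [13/15, 1) → index 9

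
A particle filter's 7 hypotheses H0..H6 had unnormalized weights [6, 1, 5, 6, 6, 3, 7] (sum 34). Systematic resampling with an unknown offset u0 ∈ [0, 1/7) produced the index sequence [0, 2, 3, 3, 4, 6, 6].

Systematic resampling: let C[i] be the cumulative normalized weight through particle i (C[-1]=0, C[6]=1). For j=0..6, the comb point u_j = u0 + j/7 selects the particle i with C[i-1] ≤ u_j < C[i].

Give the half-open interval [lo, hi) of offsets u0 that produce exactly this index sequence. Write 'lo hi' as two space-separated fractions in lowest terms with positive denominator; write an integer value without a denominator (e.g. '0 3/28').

C = [3/17, 7/34, 6/17, 9/17, 12/17, 27/34, 1]
j=0 picked index 0: u0 ∈ [0, 3/17)
j=1 picked index 2: u0 ∈ [15/238, 25/119)
j=2 picked index 3: u0 ∈ [8/119, 29/119)
j=3 picked index 3: u0 ∈ [-9/119, 12/119)
j=4 picked index 4: u0 ∈ [-5/119, 16/119)
j=5 picked index 6: u0 ∈ [19/238, 2/7)
j=6 picked index 6: u0 ∈ [-15/238, 1/7)
intersection: [19/238, 12/119)

19/238 12/119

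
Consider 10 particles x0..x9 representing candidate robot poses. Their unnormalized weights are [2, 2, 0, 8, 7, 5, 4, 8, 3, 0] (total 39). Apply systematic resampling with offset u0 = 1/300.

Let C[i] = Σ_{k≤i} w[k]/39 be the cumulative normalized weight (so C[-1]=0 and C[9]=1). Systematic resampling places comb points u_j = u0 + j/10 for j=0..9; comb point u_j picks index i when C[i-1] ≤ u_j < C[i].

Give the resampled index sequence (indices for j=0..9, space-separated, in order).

0 3 3 3 4 5 5 6 7 7

C = [2/39, 4/39, 4/39, 4/13, 19/39, 8/13, 28/39, 12/13, 1, 1]
j=0: u_0=1/300 ∈ [0, 2/39) → index 0
j=1: u_1=31/300 ∈ [4/39, 4/13) → index 3
j=2: u_2=61/300 ∈ [4/39, 4/13) → index 3
j=3: u_3=91/300 ∈ [4/39, 4/13) → index 3
j=4: u_4=121/300 ∈ [4/13, 19/39) → index 4
j=5: u_5=151/300 ∈ [19/39, 8/13) → index 5
j=6: u_6=181/300 ∈ [19/39, 8/13) → index 5
j=7: u_7=211/300 ∈ [8/13, 28/39) → index 6
j=8: u_8=241/300 ∈ [28/39, 12/13) → index 7
j=9: u_9=271/300 ∈ [28/39, 12/13) → index 7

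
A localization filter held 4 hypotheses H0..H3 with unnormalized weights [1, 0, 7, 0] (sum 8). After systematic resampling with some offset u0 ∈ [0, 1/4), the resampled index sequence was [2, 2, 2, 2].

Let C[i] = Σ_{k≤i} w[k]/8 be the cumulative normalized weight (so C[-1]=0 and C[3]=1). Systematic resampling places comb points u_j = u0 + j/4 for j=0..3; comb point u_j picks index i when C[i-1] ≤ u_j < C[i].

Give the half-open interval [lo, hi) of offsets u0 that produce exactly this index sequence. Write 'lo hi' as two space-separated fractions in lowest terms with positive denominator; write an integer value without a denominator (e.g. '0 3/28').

1/8 1/4

C = [1/8, 1/8, 1, 1]
j=0 picked index 2: u0 ∈ [1/8, 1)
j=1 picked index 2: u0 ∈ [-1/8, 3/4)
j=2 picked index 2: u0 ∈ [-3/8, 1/2)
j=3 picked index 2: u0 ∈ [-5/8, 1/4)
intersection: [1/8, 1/4)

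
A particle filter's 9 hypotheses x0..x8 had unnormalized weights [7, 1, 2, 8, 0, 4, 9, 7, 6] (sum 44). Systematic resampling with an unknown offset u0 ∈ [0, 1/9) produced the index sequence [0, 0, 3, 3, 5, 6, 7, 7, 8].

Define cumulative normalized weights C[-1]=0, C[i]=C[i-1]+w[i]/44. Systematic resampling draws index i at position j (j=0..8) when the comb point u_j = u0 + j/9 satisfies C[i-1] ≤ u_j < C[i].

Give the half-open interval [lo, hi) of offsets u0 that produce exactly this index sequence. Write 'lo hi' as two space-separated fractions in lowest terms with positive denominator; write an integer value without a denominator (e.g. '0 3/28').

C = [7/44, 2/11, 5/22, 9/22, 9/22, 1/2, 31/44, 19/22, 1]
j=0 picked index 0: u0 ∈ [0, 7/44)
j=1 picked index 0: u0 ∈ [-1/9, 19/396)
j=2 picked index 3: u0 ∈ [1/198, 37/198)
j=3 picked index 3: u0 ∈ [-7/66, 5/66)
j=4 picked index 5: u0 ∈ [-7/198, 1/18)
j=5 picked index 6: u0 ∈ [-1/18, 59/396)
j=6 picked index 7: u0 ∈ [5/132, 13/66)
j=7 picked index 7: u0 ∈ [-29/396, 17/198)
j=8 picked index 8: u0 ∈ [-5/198, 1/9)
intersection: [5/132, 19/396)

5/132 19/396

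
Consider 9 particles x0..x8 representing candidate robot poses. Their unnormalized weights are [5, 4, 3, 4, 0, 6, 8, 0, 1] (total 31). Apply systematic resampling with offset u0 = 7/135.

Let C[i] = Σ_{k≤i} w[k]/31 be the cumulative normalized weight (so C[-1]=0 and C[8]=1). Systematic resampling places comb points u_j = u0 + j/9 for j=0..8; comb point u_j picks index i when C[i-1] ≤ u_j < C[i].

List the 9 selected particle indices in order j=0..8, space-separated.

C = [5/31, 9/31, 12/31, 16/31, 16/31, 22/31, 30/31, 30/31, 1]
j=0: u_0=7/135 ∈ [0, 5/31) → index 0
j=1: u_1=22/135 ∈ [5/31, 9/31) → index 1
j=2: u_2=37/135 ∈ [5/31, 9/31) → index 1
j=3: u_3=52/135 ∈ [9/31, 12/31) → index 2
j=4: u_4=67/135 ∈ [12/31, 16/31) → index 3
j=5: u_5=82/135 ∈ [16/31, 22/31) → index 5
j=6: u_6=97/135 ∈ [22/31, 30/31) → index 6
j=7: u_7=112/135 ∈ [22/31, 30/31) → index 6
j=8: u_8=127/135 ∈ [22/31, 30/31) → index 6

0 1 1 2 3 5 6 6 6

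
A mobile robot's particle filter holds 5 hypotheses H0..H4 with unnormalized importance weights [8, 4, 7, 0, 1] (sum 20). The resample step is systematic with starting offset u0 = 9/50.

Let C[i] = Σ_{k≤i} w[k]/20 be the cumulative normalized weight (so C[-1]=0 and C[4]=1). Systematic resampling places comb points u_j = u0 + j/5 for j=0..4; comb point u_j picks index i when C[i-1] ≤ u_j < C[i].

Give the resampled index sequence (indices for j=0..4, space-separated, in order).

C = [2/5, 3/5, 19/20, 19/20, 1]
j=0: u_0=9/50 ∈ [0, 2/5) → index 0
j=1: u_1=19/50 ∈ [0, 2/5) → index 0
j=2: u_2=29/50 ∈ [2/5, 3/5) → index 1
j=3: u_3=39/50 ∈ [3/5, 19/20) → index 2
j=4: u_4=49/50 ∈ [19/20, 1) → index 4

0 0 1 2 4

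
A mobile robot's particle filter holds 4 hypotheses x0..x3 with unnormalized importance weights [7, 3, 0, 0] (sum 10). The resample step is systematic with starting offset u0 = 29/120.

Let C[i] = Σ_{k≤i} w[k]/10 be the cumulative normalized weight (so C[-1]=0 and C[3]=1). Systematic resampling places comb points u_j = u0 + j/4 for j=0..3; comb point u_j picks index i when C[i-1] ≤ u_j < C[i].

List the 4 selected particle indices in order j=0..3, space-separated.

C = [7/10, 1, 1, 1]
j=0: u_0=29/120 ∈ [0, 7/10) → index 0
j=1: u_1=59/120 ∈ [0, 7/10) → index 0
j=2: u_2=89/120 ∈ [7/10, 1) → index 1
j=3: u_3=119/120 ∈ [7/10, 1) → index 1

0 0 1 1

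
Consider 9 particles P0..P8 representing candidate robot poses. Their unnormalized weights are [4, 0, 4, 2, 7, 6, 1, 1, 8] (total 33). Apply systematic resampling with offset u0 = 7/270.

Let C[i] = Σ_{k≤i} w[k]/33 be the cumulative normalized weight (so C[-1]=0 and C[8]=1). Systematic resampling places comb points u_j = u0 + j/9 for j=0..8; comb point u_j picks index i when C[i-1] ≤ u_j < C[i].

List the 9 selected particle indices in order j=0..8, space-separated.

0 2 3 4 4 5 5 8 8

C = [4/33, 4/33, 8/33, 10/33, 17/33, 23/33, 8/11, 25/33, 1]
j=0: u_0=7/270 ∈ [0, 4/33) → index 0
j=1: u_1=37/270 ∈ [4/33, 8/33) → index 2
j=2: u_2=67/270 ∈ [8/33, 10/33) → index 3
j=3: u_3=97/270 ∈ [10/33, 17/33) → index 4
j=4: u_4=127/270 ∈ [10/33, 17/33) → index 4
j=5: u_5=157/270 ∈ [17/33, 23/33) → index 5
j=6: u_6=187/270 ∈ [17/33, 23/33) → index 5
j=7: u_7=217/270 ∈ [25/33, 1) → index 8
j=8: u_8=247/270 ∈ [25/33, 1) → index 8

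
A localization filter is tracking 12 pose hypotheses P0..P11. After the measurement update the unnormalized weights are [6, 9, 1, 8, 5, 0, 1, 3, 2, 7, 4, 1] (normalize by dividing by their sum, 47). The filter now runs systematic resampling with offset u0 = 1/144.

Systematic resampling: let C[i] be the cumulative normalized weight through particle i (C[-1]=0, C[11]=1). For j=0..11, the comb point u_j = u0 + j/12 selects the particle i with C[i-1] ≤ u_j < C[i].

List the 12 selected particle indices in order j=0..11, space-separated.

C = [6/47, 15/47, 16/47, 24/47, 29/47, 29/47, 30/47, 33/47, 35/47, 42/47, 46/47, 1]
j=0: u_0=1/144 ∈ [0, 6/47) → index 0
j=1: u_1=13/144 ∈ [0, 6/47) → index 0
j=2: u_2=25/144 ∈ [6/47, 15/47) → index 1
j=3: u_3=37/144 ∈ [6/47, 15/47) → index 1
j=4: u_4=49/144 ∈ [15/47, 16/47) → index 2
j=5: u_5=61/144 ∈ [16/47, 24/47) → index 3
j=6: u_6=73/144 ∈ [16/47, 24/47) → index 3
j=7: u_7=85/144 ∈ [24/47, 29/47) → index 4
j=8: u_8=97/144 ∈ [30/47, 33/47) → index 7
j=9: u_9=109/144 ∈ [35/47, 42/47) → index 9
j=10: u_10=121/144 ∈ [35/47, 42/47) → index 9
j=11: u_11=133/144 ∈ [42/47, 46/47) → index 10

0 0 1 1 2 3 3 4 7 9 9 10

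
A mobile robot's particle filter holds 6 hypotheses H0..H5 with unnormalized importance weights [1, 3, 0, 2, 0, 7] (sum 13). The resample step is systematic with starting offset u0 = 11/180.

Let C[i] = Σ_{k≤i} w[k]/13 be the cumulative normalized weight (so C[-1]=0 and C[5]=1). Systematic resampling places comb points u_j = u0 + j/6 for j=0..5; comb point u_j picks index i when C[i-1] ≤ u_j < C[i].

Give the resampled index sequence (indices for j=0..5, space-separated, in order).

C = [1/13, 4/13, 4/13, 6/13, 6/13, 1]
j=0: u_0=11/180 ∈ [0, 1/13) → index 0
j=1: u_1=41/180 ∈ [1/13, 4/13) → index 1
j=2: u_2=71/180 ∈ [4/13, 6/13) → index 3
j=3: u_3=101/180 ∈ [6/13, 1) → index 5
j=4: u_4=131/180 ∈ [6/13, 1) → index 5
j=5: u_5=161/180 ∈ [6/13, 1) → index 5

0 1 3 5 5 5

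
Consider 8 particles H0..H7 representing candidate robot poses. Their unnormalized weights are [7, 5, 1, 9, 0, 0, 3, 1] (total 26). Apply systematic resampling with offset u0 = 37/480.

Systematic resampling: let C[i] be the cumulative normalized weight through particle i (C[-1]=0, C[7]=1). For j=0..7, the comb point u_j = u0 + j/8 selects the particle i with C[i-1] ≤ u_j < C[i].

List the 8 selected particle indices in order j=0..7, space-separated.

C = [7/26, 6/13, 1/2, 11/13, 11/13, 11/13, 25/26, 1]
j=0: u_0=37/480 ∈ [0, 7/26) → index 0
j=1: u_1=97/480 ∈ [0, 7/26) → index 0
j=2: u_2=157/480 ∈ [7/26, 6/13) → index 1
j=3: u_3=217/480 ∈ [7/26, 6/13) → index 1
j=4: u_4=277/480 ∈ [1/2, 11/13) → index 3
j=5: u_5=337/480 ∈ [1/2, 11/13) → index 3
j=6: u_6=397/480 ∈ [1/2, 11/13) → index 3
j=7: u_7=457/480 ∈ [11/13, 25/26) → index 6

0 0 1 1 3 3 3 6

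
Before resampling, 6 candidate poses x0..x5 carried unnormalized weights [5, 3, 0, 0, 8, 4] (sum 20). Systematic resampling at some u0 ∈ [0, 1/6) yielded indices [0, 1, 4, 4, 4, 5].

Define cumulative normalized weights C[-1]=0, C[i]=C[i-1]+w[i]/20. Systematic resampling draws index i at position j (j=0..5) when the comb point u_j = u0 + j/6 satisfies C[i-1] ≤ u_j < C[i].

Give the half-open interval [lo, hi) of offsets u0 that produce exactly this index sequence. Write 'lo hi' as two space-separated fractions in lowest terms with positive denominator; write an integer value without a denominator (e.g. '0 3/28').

1/12 2/15

C = [1/4, 2/5, 2/5, 2/5, 4/5, 1]
j=0 picked index 0: u0 ∈ [0, 1/4)
j=1 picked index 1: u0 ∈ [1/12, 7/30)
j=2 picked index 4: u0 ∈ [1/15, 7/15)
j=3 picked index 4: u0 ∈ [-1/10, 3/10)
j=4 picked index 4: u0 ∈ [-4/15, 2/15)
j=5 picked index 5: u0 ∈ [-1/30, 1/6)
intersection: [1/12, 2/15)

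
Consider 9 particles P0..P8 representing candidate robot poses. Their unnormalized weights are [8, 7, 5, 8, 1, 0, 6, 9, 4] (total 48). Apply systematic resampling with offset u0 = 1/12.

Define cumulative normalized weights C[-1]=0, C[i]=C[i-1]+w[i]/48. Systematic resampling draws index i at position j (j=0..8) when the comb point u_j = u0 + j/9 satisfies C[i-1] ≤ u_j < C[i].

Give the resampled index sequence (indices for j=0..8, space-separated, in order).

C = [1/6, 5/16, 5/12, 7/12, 29/48, 29/48, 35/48, 11/12, 1]
j=0: u_0=1/12 ∈ [0, 1/6) → index 0
j=1: u_1=7/36 ∈ [1/6, 5/16) → index 1
j=2: u_2=11/36 ∈ [1/6, 5/16) → index 1
j=3: u_3=5/12 ∈ [5/12, 7/12) → index 3
j=4: u_4=19/36 ∈ [5/12, 7/12) → index 3
j=5: u_5=23/36 ∈ [29/48, 35/48) → index 6
j=6: u_6=3/4 ∈ [35/48, 11/12) → index 7
j=7: u_7=31/36 ∈ [35/48, 11/12) → index 7
j=8: u_8=35/36 ∈ [11/12, 1) → index 8

0 1 1 3 3 6 7 7 8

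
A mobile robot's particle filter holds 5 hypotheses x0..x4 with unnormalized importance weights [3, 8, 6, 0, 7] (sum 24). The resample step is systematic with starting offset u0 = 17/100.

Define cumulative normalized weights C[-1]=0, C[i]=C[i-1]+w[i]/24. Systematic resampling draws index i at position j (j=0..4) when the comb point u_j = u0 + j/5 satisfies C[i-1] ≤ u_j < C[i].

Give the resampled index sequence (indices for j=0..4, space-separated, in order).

1 1 2 4 4

C = [1/8, 11/24, 17/24, 17/24, 1]
j=0: u_0=17/100 ∈ [1/8, 11/24) → index 1
j=1: u_1=37/100 ∈ [1/8, 11/24) → index 1
j=2: u_2=57/100 ∈ [11/24, 17/24) → index 2
j=3: u_3=77/100 ∈ [17/24, 1) → index 4
j=4: u_4=97/100 ∈ [17/24, 1) → index 4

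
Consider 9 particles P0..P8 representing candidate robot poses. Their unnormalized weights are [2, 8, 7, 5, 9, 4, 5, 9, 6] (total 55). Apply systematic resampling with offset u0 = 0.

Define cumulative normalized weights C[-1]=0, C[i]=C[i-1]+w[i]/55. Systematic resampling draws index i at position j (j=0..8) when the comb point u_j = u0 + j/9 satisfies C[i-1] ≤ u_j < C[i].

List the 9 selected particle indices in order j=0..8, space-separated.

0 1 2 3 4 4 6 7 7

C = [2/55, 2/11, 17/55, 2/5, 31/55, 7/11, 8/11, 49/55, 1]
j=0: u_0=0 ∈ [0, 2/55) → index 0
j=1: u_1=1/9 ∈ [2/55, 2/11) → index 1
j=2: u_2=2/9 ∈ [2/11, 17/55) → index 2
j=3: u_3=1/3 ∈ [17/55, 2/5) → index 3
j=4: u_4=4/9 ∈ [2/5, 31/55) → index 4
j=5: u_5=5/9 ∈ [2/5, 31/55) → index 4
j=6: u_6=2/3 ∈ [7/11, 8/11) → index 6
j=7: u_7=7/9 ∈ [8/11, 49/55) → index 7
j=8: u_8=8/9 ∈ [8/11, 49/55) → index 7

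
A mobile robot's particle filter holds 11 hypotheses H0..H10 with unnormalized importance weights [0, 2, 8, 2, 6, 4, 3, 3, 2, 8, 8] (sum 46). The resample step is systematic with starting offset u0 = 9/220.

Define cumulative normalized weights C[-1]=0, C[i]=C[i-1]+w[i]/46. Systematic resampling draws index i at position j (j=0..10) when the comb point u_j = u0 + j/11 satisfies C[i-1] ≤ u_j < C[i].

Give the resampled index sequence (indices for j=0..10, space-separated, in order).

C = [0, 1/23, 5/23, 6/23, 9/23, 11/23, 25/46, 14/23, 15/23, 19/23, 1]
j=0: u_0=9/220 ∈ [0, 1/23) → index 1
j=1: u_1=29/220 ∈ [1/23, 5/23) → index 2
j=2: u_2=49/220 ∈ [5/23, 6/23) → index 3
j=3: u_3=69/220 ∈ [6/23, 9/23) → index 4
j=4: u_4=89/220 ∈ [9/23, 11/23) → index 5
j=5: u_5=109/220 ∈ [11/23, 25/46) → index 6
j=6: u_6=129/220 ∈ [25/46, 14/23) → index 7
j=7: u_7=149/220 ∈ [15/23, 19/23) → index 9
j=8: u_8=169/220 ∈ [15/23, 19/23) → index 9
j=9: u_9=189/220 ∈ [19/23, 1) → index 10
j=10: u_10=19/20 ∈ [19/23, 1) → index 10

1 2 3 4 5 6 7 9 9 10 10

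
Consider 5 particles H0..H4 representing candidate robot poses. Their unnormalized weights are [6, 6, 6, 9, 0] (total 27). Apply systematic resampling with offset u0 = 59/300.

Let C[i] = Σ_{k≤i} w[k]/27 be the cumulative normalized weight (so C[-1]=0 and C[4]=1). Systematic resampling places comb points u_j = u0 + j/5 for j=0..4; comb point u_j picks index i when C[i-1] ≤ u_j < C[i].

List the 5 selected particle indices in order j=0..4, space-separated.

0 1 2 3 3

C = [2/9, 4/9, 2/3, 1, 1]
j=0: u_0=59/300 ∈ [0, 2/9) → index 0
j=1: u_1=119/300 ∈ [2/9, 4/9) → index 1
j=2: u_2=179/300 ∈ [4/9, 2/3) → index 2
j=3: u_3=239/300 ∈ [2/3, 1) → index 3
j=4: u_4=299/300 ∈ [2/3, 1) → index 3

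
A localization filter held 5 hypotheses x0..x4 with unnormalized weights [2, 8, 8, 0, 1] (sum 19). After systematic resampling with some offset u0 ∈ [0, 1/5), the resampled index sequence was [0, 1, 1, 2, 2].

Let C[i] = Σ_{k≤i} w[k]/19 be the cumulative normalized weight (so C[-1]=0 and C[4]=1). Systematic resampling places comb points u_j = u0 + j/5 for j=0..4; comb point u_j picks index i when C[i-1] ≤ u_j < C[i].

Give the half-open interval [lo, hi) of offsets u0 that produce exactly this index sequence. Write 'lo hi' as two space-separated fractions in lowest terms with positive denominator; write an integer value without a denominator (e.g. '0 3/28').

0 2/19

C = [2/19, 10/19, 18/19, 18/19, 1]
j=0 picked index 0: u0 ∈ [0, 2/19)
j=1 picked index 1: u0 ∈ [-9/95, 31/95)
j=2 picked index 1: u0 ∈ [-28/95, 12/95)
j=3 picked index 2: u0 ∈ [-7/95, 33/95)
j=4 picked index 2: u0 ∈ [-26/95, 14/95)
intersection: [0, 2/19)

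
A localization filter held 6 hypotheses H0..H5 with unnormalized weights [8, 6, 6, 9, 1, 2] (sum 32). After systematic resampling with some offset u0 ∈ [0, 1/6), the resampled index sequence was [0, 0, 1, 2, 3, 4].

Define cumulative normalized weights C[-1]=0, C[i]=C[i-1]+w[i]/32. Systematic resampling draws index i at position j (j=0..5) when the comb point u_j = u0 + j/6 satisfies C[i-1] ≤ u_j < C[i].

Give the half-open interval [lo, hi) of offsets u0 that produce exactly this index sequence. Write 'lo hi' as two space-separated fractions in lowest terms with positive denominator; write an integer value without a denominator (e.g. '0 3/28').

7/96 1/12

C = [1/4, 7/16, 5/8, 29/32, 15/16, 1]
j=0 picked index 0: u0 ∈ [0, 1/4)
j=1 picked index 0: u0 ∈ [-1/6, 1/12)
j=2 picked index 1: u0 ∈ [-1/12, 5/48)
j=3 picked index 2: u0 ∈ [-1/16, 1/8)
j=4 picked index 3: u0 ∈ [-1/24, 23/96)
j=5 picked index 4: u0 ∈ [7/96, 5/48)
intersection: [7/96, 1/12)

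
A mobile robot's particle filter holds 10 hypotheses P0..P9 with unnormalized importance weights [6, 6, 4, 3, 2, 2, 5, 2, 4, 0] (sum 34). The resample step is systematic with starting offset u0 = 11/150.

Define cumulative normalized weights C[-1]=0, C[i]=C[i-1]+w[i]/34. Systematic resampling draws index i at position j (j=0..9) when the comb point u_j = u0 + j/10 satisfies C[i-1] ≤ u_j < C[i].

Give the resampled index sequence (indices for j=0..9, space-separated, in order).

0 0 1 2 3 4 5 6 7 8

C = [3/17, 6/17, 8/17, 19/34, 21/34, 23/34, 14/17, 15/17, 1, 1]
j=0: u_0=11/150 ∈ [0, 3/17) → index 0
j=1: u_1=13/75 ∈ [0, 3/17) → index 0
j=2: u_2=41/150 ∈ [3/17, 6/17) → index 1
j=3: u_3=28/75 ∈ [6/17, 8/17) → index 2
j=4: u_4=71/150 ∈ [8/17, 19/34) → index 3
j=5: u_5=43/75 ∈ [19/34, 21/34) → index 4
j=6: u_6=101/150 ∈ [21/34, 23/34) → index 5
j=7: u_7=58/75 ∈ [23/34, 14/17) → index 6
j=8: u_8=131/150 ∈ [14/17, 15/17) → index 7
j=9: u_9=73/75 ∈ [15/17, 1) → index 8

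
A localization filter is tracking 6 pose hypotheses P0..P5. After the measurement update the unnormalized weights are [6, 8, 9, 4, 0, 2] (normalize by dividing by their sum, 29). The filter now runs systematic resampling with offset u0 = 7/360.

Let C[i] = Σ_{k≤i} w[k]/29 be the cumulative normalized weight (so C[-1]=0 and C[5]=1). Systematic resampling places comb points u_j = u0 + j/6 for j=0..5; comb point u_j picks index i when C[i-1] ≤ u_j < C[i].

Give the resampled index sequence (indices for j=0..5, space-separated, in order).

0 0 1 2 2 3

C = [6/29, 14/29, 23/29, 27/29, 27/29, 1]
j=0: u_0=7/360 ∈ [0, 6/29) → index 0
j=1: u_1=67/360 ∈ [0, 6/29) → index 0
j=2: u_2=127/360 ∈ [6/29, 14/29) → index 1
j=3: u_3=187/360 ∈ [14/29, 23/29) → index 2
j=4: u_4=247/360 ∈ [14/29, 23/29) → index 2
j=5: u_5=307/360 ∈ [23/29, 27/29) → index 3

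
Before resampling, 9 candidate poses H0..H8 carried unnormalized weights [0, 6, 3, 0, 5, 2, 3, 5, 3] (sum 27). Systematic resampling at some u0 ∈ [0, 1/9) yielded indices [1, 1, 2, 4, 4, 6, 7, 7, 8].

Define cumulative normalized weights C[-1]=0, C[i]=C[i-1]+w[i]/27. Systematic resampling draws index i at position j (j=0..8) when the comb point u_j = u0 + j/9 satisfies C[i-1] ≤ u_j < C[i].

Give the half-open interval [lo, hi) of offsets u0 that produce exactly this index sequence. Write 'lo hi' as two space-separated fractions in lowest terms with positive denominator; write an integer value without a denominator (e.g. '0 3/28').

C = [0, 2/9, 1/3, 1/3, 14/27, 16/27, 19/27, 8/9, 1]
j=0 picked index 1: u0 ∈ [0, 2/9)
j=1 picked index 1: u0 ∈ [-1/9, 1/9)
j=2 picked index 2: u0 ∈ [0, 1/9)
j=3 picked index 4: u0 ∈ [0, 5/27)
j=4 picked index 4: u0 ∈ [-1/9, 2/27)
j=5 picked index 6: u0 ∈ [1/27, 4/27)
j=6 picked index 7: u0 ∈ [1/27, 2/9)
j=7 picked index 7: u0 ∈ [-2/27, 1/9)
j=8 picked index 8: u0 ∈ [0, 1/9)
intersection: [1/27, 2/27)

1/27 2/27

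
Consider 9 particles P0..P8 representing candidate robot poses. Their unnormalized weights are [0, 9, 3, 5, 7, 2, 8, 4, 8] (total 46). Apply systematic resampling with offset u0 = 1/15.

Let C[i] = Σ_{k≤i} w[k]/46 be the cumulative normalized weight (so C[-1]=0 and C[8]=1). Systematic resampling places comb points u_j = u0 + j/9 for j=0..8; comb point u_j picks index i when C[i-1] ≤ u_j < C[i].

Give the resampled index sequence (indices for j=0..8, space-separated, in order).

C = [0, 9/46, 6/23, 17/46, 12/23, 13/23, 17/23, 19/23, 1]
j=0: u_0=1/15 ∈ [0, 9/46) → index 1
j=1: u_1=8/45 ∈ [0, 9/46) → index 1
j=2: u_2=13/45 ∈ [6/23, 17/46) → index 3
j=3: u_3=2/5 ∈ [17/46, 12/23) → index 4
j=4: u_4=23/45 ∈ [17/46, 12/23) → index 4
j=5: u_5=28/45 ∈ [13/23, 17/23) → index 6
j=6: u_6=11/15 ∈ [13/23, 17/23) → index 6
j=7: u_7=38/45 ∈ [19/23, 1) → index 8
j=8: u_8=43/45 ∈ [19/23, 1) → index 8

1 1 3 4 4 6 6 8 8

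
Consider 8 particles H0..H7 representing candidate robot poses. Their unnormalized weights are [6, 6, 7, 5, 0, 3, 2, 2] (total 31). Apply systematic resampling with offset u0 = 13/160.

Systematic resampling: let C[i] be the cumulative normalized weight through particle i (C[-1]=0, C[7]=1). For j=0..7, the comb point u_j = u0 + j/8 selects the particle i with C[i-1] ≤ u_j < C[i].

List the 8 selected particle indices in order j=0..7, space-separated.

C = [6/31, 12/31, 19/31, 24/31, 24/31, 27/31, 29/31, 1]
j=0: u_0=13/160 ∈ [0, 6/31) → index 0
j=1: u_1=33/160 ∈ [6/31, 12/31) → index 1
j=2: u_2=53/160 ∈ [6/31, 12/31) → index 1
j=3: u_3=73/160 ∈ [12/31, 19/31) → index 2
j=4: u_4=93/160 ∈ [12/31, 19/31) → index 2
j=5: u_5=113/160 ∈ [19/31, 24/31) → index 3
j=6: u_6=133/160 ∈ [24/31, 27/31) → index 5
j=7: u_7=153/160 ∈ [29/31, 1) → index 7

0 1 1 2 2 3 5 7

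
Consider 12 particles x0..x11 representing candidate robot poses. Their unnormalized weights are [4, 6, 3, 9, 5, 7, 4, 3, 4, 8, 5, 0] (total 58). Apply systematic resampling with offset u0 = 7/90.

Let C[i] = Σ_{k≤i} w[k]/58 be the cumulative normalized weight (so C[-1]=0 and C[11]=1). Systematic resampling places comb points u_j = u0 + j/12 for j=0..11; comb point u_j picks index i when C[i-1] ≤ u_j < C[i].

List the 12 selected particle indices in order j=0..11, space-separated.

C = [2/29, 5/29, 13/58, 11/29, 27/58, 17/29, 19/29, 41/58, 45/58, 53/58, 1, 1]
j=0: u_0=7/90 ∈ [2/29, 5/29) → index 1
j=1: u_1=29/180 ∈ [2/29, 5/29) → index 1
j=2: u_2=11/45 ∈ [13/58, 11/29) → index 3
j=3: u_3=59/180 ∈ [13/58, 11/29) → index 3
j=4: u_4=37/90 ∈ [11/29, 27/58) → index 4
j=5: u_5=89/180 ∈ [27/58, 17/29) → index 5
j=6: u_6=26/45 ∈ [27/58, 17/29) → index 5
j=7: u_7=119/180 ∈ [19/29, 41/58) → index 7
j=8: u_8=67/90 ∈ [41/58, 45/58) → index 8
j=9: u_9=149/180 ∈ [45/58, 53/58) → index 9
j=10: u_10=41/45 ∈ [45/58, 53/58) → index 9
j=11: u_11=179/180 ∈ [53/58, 1) → index 10

1 1 3 3 4 5 5 7 8 9 9 10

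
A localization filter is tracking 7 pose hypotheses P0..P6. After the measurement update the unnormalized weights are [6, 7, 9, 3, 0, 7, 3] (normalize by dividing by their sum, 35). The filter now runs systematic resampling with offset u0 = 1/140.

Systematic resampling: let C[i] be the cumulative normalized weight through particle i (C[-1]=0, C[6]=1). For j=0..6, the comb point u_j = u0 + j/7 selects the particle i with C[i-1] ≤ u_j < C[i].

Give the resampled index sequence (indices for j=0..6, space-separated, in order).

C = [6/35, 13/35, 22/35, 5/7, 5/7, 32/35, 1]
j=0: u_0=1/140 ∈ [0, 6/35) → index 0
j=1: u_1=3/20 ∈ [0, 6/35) → index 0
j=2: u_2=41/140 ∈ [6/35, 13/35) → index 1
j=3: u_3=61/140 ∈ [13/35, 22/35) → index 2
j=4: u_4=81/140 ∈ [13/35, 22/35) → index 2
j=5: u_5=101/140 ∈ [5/7, 32/35) → index 5
j=6: u_6=121/140 ∈ [5/7, 32/35) → index 5

0 0 1 2 2 5 5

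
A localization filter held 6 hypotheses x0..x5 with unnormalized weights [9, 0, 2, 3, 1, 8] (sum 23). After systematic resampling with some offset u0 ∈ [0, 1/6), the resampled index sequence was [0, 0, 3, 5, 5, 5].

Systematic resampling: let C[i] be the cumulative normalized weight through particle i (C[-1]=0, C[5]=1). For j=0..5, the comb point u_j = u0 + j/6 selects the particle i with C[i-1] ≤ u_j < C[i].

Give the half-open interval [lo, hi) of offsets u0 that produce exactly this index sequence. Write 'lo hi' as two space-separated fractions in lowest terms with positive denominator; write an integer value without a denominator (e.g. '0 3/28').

7/46 1/6

C = [9/23, 9/23, 11/23, 14/23, 15/23, 1]
j=0 picked index 0: u0 ∈ [0, 9/23)
j=1 picked index 0: u0 ∈ [-1/6, 31/138)
j=2 picked index 3: u0 ∈ [10/69, 19/69)
j=3 picked index 5: u0 ∈ [7/46, 1/2)
j=4 picked index 5: u0 ∈ [-1/69, 1/3)
j=5 picked index 5: u0 ∈ [-25/138, 1/6)
intersection: [7/46, 1/6)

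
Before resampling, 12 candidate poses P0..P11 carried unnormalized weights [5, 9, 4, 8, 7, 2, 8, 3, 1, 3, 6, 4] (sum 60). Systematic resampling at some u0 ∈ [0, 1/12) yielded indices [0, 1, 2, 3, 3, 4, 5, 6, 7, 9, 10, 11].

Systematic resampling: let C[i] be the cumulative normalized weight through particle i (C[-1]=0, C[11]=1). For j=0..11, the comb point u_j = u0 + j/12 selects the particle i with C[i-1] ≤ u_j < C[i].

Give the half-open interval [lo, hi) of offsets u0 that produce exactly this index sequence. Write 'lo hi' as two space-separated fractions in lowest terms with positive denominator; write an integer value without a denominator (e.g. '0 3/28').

1/15 1/12

C = [1/12, 7/30, 3/10, 13/30, 11/20, 7/12, 43/60, 23/30, 47/60, 5/6, 14/15, 1]
j=0 picked index 0: u0 ∈ [0, 1/12)
j=1 picked index 1: u0 ∈ [0, 3/20)
j=2 picked index 2: u0 ∈ [1/15, 2/15)
j=3 picked index 3: u0 ∈ [1/20, 11/60)
j=4 picked index 3: u0 ∈ [-1/30, 1/10)
j=5 picked index 4: u0 ∈ [1/60, 2/15)
j=6 picked index 5: u0 ∈ [1/20, 1/12)
j=7 picked index 6: u0 ∈ [0, 2/15)
j=8 picked index 7: u0 ∈ [1/20, 1/10)
j=9 picked index 9: u0 ∈ [1/30, 1/12)
j=10 picked index 10: u0 ∈ [0, 1/10)
j=11 picked index 11: u0 ∈ [1/60, 1/12)
intersection: [1/15, 1/12)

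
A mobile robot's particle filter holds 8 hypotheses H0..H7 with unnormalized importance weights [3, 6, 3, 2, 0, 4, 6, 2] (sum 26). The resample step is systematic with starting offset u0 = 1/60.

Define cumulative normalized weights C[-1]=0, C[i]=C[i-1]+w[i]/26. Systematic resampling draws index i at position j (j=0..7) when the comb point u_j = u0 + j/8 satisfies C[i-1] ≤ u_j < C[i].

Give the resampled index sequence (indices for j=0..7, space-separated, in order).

C = [3/26, 9/26, 6/13, 7/13, 7/13, 9/13, 12/13, 1]
j=0: u_0=1/60 ∈ [0, 3/26) → index 0
j=1: u_1=17/120 ∈ [3/26, 9/26) → index 1
j=2: u_2=4/15 ∈ [3/26, 9/26) → index 1
j=3: u_3=47/120 ∈ [9/26, 6/13) → index 2
j=4: u_4=31/60 ∈ [6/13, 7/13) → index 3
j=5: u_5=77/120 ∈ [7/13, 9/13) → index 5
j=6: u_6=23/30 ∈ [9/13, 12/13) → index 6
j=7: u_7=107/120 ∈ [9/13, 12/13) → index 6

0 1 1 2 3 5 6 6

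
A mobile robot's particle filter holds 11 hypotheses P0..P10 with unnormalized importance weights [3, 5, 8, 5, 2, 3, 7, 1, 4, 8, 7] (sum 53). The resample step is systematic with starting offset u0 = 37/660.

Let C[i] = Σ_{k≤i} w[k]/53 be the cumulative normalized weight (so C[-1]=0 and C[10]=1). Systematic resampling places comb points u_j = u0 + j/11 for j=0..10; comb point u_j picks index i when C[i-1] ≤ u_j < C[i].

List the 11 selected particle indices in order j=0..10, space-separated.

0 1 2 3 4 6 6 8 9 10 10

C = [3/53, 8/53, 16/53, 21/53, 23/53, 26/53, 33/53, 34/53, 38/53, 46/53, 1]
j=0: u_0=37/660 ∈ [0, 3/53) → index 0
j=1: u_1=97/660 ∈ [3/53, 8/53) → index 1
j=2: u_2=157/660 ∈ [8/53, 16/53) → index 2
j=3: u_3=217/660 ∈ [16/53, 21/53) → index 3
j=4: u_4=277/660 ∈ [21/53, 23/53) → index 4
j=5: u_5=337/660 ∈ [26/53, 33/53) → index 6
j=6: u_6=397/660 ∈ [26/53, 33/53) → index 6
j=7: u_7=457/660 ∈ [34/53, 38/53) → index 8
j=8: u_8=47/60 ∈ [38/53, 46/53) → index 9
j=9: u_9=577/660 ∈ [46/53, 1) → index 10
j=10: u_10=637/660 ∈ [46/53, 1) → index 10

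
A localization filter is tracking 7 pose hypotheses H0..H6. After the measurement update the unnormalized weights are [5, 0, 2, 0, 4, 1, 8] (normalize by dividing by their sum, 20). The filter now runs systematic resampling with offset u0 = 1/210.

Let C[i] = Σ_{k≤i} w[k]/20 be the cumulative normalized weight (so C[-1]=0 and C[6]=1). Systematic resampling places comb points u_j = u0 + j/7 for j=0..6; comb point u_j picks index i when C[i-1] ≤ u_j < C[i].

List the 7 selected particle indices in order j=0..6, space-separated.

C = [1/4, 1/4, 7/20, 7/20, 11/20, 3/5, 1]
j=0: u_0=1/210 ∈ [0, 1/4) → index 0
j=1: u_1=31/210 ∈ [0, 1/4) → index 0
j=2: u_2=61/210 ∈ [1/4, 7/20) → index 2
j=3: u_3=13/30 ∈ [7/20, 11/20) → index 4
j=4: u_4=121/210 ∈ [11/20, 3/5) → index 5
j=5: u_5=151/210 ∈ [3/5, 1) → index 6
j=6: u_6=181/210 ∈ [3/5, 1) → index 6

0 0 2 4 5 6 6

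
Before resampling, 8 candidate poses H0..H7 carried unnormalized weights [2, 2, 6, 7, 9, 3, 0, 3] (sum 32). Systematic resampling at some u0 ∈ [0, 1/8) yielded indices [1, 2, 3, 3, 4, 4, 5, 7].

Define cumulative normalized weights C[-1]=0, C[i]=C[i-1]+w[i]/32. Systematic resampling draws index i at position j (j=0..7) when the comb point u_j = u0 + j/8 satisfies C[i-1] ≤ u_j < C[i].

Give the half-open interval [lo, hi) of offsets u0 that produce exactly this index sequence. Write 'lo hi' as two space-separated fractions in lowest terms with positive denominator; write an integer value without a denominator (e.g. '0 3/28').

1/16 1/8

C = [1/16, 1/8, 5/16, 17/32, 13/16, 29/32, 29/32, 1]
j=0 picked index 1: u0 ∈ [1/16, 1/8)
j=1 picked index 2: u0 ∈ [0, 3/16)
j=2 picked index 3: u0 ∈ [1/16, 9/32)
j=3 picked index 3: u0 ∈ [-1/16, 5/32)
j=4 picked index 4: u0 ∈ [1/32, 5/16)
j=5 picked index 4: u0 ∈ [-3/32, 3/16)
j=6 picked index 5: u0 ∈ [1/16, 5/32)
j=7 picked index 7: u0 ∈ [1/32, 1/8)
intersection: [1/16, 1/8)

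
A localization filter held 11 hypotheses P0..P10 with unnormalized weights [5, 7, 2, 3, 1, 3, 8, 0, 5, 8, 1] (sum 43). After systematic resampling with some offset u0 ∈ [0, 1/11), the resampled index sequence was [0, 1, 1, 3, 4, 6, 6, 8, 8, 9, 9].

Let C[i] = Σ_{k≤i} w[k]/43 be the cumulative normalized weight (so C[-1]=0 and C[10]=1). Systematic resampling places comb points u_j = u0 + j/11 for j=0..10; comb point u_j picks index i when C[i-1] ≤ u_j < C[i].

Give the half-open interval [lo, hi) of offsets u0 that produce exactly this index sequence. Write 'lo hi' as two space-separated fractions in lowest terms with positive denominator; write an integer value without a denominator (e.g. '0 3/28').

25/473 26/473

C = [5/43, 12/43, 14/43, 17/43, 18/43, 21/43, 29/43, 29/43, 34/43, 42/43, 1]
j=0 picked index 0: u0 ∈ [0, 5/43)
j=1 picked index 1: u0 ∈ [12/473, 89/473)
j=2 picked index 1: u0 ∈ [-31/473, 46/473)
j=3 picked index 3: u0 ∈ [25/473, 58/473)
j=4 picked index 4: u0 ∈ [15/473, 26/473)
j=5 picked index 6: u0 ∈ [16/473, 104/473)
j=6 picked index 6: u0 ∈ [-27/473, 61/473)
j=7 picked index 8: u0 ∈ [18/473, 73/473)
j=8 picked index 8: u0 ∈ [-25/473, 30/473)
j=9 picked index 9: u0 ∈ [-13/473, 75/473)
j=10 picked index 9: u0 ∈ [-56/473, 32/473)
intersection: [25/473, 26/473)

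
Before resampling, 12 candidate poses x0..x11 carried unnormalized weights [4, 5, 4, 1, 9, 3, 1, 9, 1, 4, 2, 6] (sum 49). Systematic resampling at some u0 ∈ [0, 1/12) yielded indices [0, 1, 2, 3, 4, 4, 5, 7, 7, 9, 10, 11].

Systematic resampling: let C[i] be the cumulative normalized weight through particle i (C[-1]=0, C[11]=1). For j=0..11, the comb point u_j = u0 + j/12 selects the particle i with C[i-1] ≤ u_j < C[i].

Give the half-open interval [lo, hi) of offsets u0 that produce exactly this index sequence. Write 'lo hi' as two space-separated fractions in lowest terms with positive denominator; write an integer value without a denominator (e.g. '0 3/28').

C = [4/49, 9/49, 13/49, 2/7, 23/49, 26/49, 27/49, 36/49, 37/49, 41/49, 43/49, 1]
j=0 picked index 0: u0 ∈ [0, 4/49)
j=1 picked index 1: u0 ∈ [-1/588, 59/588)
j=2 picked index 2: u0 ∈ [5/294, 29/294)
j=3 picked index 3: u0 ∈ [3/196, 1/28)
j=4 picked index 4: u0 ∈ [-1/21, 20/147)
j=5 picked index 4: u0 ∈ [-11/84, 31/588)
j=6 picked index 5: u0 ∈ [-3/98, 3/98)
j=7 picked index 7: u0 ∈ [-19/588, 89/588)
j=8 picked index 7: u0 ∈ [-17/147, 10/147)
j=9 picked index 9: u0 ∈ [1/196, 17/196)
j=10 picked index 10: u0 ∈ [1/294, 13/294)
j=11 picked index 11: u0 ∈ [-23/588, 1/12)
intersection: [5/294, 3/98)

5/294 3/98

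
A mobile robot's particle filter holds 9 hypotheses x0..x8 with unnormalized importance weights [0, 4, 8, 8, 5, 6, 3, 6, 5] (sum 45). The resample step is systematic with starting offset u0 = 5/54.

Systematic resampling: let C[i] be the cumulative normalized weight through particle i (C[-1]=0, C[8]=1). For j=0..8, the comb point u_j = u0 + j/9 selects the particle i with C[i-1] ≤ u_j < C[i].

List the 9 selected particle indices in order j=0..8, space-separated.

2 2 3 3 4 5 7 7 8

C = [0, 4/45, 4/15, 4/9, 5/9, 31/45, 34/45, 8/9, 1]
j=0: u_0=5/54 ∈ [4/45, 4/15) → index 2
j=1: u_1=11/54 ∈ [4/45, 4/15) → index 2
j=2: u_2=17/54 ∈ [4/15, 4/9) → index 3
j=3: u_3=23/54 ∈ [4/15, 4/9) → index 3
j=4: u_4=29/54 ∈ [4/9, 5/9) → index 4
j=5: u_5=35/54 ∈ [5/9, 31/45) → index 5
j=6: u_6=41/54 ∈ [34/45, 8/9) → index 7
j=7: u_7=47/54 ∈ [34/45, 8/9) → index 7
j=8: u_8=53/54 ∈ [8/9, 1) → index 8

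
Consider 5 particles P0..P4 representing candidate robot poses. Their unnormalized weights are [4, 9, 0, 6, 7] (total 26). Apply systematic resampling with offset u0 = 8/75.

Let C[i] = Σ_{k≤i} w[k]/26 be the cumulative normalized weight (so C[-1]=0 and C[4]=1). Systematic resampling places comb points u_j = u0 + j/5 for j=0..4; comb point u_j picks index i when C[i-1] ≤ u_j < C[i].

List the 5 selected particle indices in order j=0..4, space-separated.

0 1 3 3 4

C = [2/13, 1/2, 1/2, 19/26, 1]
j=0: u_0=8/75 ∈ [0, 2/13) → index 0
j=1: u_1=23/75 ∈ [2/13, 1/2) → index 1
j=2: u_2=38/75 ∈ [1/2, 19/26) → index 3
j=3: u_3=53/75 ∈ [1/2, 19/26) → index 3
j=4: u_4=68/75 ∈ [19/26, 1) → index 4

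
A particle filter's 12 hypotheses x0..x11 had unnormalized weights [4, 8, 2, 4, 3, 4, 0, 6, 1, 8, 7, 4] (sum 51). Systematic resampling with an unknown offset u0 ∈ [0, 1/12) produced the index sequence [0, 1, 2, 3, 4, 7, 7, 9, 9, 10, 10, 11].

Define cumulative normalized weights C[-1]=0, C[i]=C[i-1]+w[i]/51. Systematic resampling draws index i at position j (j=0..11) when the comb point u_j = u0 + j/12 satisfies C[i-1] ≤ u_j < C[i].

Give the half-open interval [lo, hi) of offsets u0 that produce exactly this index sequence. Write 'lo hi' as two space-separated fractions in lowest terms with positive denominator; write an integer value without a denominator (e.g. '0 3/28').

5/68 4/51

C = [4/51, 4/17, 14/51, 6/17, 7/17, 25/51, 25/51, 31/51, 32/51, 40/51, 47/51, 1]
j=0 picked index 0: u0 ∈ [0, 4/51)
j=1 picked index 1: u0 ∈ [-1/204, 31/204)
j=2 picked index 2: u0 ∈ [7/102, 11/102)
j=3 picked index 3: u0 ∈ [5/204, 7/68)
j=4 picked index 4: u0 ∈ [1/51, 4/51)
j=5 picked index 7: u0 ∈ [5/68, 13/68)
j=6 picked index 7: u0 ∈ [-1/102, 11/102)
j=7 picked index 9: u0 ∈ [3/68, 41/204)
j=8 picked index 9: u0 ∈ [-2/51, 2/17)
j=9 picked index 10: u0 ∈ [7/204, 35/204)
j=10 picked index 10: u0 ∈ [-5/102, 3/34)
j=11 picked index 11: u0 ∈ [1/204, 1/12)
intersection: [5/68, 4/51)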